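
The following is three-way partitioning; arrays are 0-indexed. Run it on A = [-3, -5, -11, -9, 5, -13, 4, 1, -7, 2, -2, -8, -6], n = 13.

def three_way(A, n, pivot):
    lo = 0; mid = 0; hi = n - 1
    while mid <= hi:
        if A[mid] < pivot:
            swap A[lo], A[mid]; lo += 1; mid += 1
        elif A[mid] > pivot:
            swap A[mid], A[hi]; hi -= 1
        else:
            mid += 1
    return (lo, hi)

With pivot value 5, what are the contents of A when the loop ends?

[-3, -5, -11, -9, -13, 4, 1, -7, 2, -2, -8, -6, 5]

lo=0 mid=0 hi=12
-3<5: swap(0,0), lo=1 mid=1 ⇒ [-3, -5, -11, -9, 5, -13, 4, 1, -7, 2, -2, -8, -6]
-5<5: swap(1,1), lo=2 mid=2 ⇒ [-3, -5, -11, -9, 5, -13, 4, 1, -7, 2, -2, -8, -6]
-11<5: swap(2,2), lo=3 mid=3 ⇒ [-3, -5, -11, -9, 5, -13, 4, 1, -7, 2, -2, -8, -6]
-9<5: swap(3,3), lo=4 mid=4 ⇒ [-3, -5, -11, -9, 5, -13, 4, 1, -7, 2, -2, -8, -6]
5=5: mid=5
-13<5: swap(4,5), lo=5 mid=6 ⇒ [-3, -5, -11, -9, -13, 5, 4, 1, -7, 2, -2, -8, -6]
4<5: swap(5,6), lo=6 mid=7 ⇒ [-3, -5, -11, -9, -13, 4, 5, 1, -7, 2, -2, -8, -6]
1<5: swap(6,7), lo=7 mid=8 ⇒ [-3, -5, -11, -9, -13, 4, 1, 5, -7, 2, -2, -8, -6]
-7<5: swap(7,8), lo=8 mid=9 ⇒ [-3, -5, -11, -9, -13, 4, 1, -7, 5, 2, -2, -8, -6]
2<5: swap(8,9), lo=9 mid=10 ⇒ [-3, -5, -11, -9, -13, 4, 1, -7, 2, 5, -2, -8, -6]
-2<5: swap(9,10), lo=10 mid=11 ⇒ [-3, -5, -11, -9, -13, 4, 1, -7, 2, -2, 5, -8, -6]
-8<5: swap(10,11), lo=11 mid=12 ⇒ [-3, -5, -11, -9, -13, 4, 1, -7, 2, -2, -8, 5, -6]
-6<5: swap(11,12), lo=12 mid=13 ⇒ [-3, -5, -11, -9, -13, 4, 1, -7, 2, -2, -8, -6, 5]
done. lo=12 hi=12; A=[-3, -5, -11, -9, -13, 4, 1, -7, 2, -2, -8, -6, 5]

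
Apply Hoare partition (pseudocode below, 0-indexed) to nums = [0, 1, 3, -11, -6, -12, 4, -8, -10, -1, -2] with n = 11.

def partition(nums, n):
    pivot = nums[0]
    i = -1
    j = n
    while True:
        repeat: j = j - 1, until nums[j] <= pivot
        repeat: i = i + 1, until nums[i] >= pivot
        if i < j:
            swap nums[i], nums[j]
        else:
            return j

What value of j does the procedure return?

pivot=0
j stops at 10 (-2), i stops at 0 (0); swap ⇒ [-2, 1, 3, -11, -6, -12, 4, -8, -10, -1, 0]
j stops at 9 (-1), i stops at 1 (1); swap ⇒ [-2, -1, 3, -11, -6, -12, 4, -8, -10, 1, 0]
j stops at 8 (-10), i stops at 2 (3); swap ⇒ [-2, -1, -10, -11, -6, -12, 4, -8, 3, 1, 0]
j stops at 7 (-8), i stops at 6 (4); swap ⇒ [-2, -1, -10, -11, -6, -12, -8, 4, 3, 1, 0]
j stops at 6, i stops at 7; i≥j ⇒ return 6. nums=[-2, -1, -10, -11, -6, -12, -8, 4, 3, 1, 0]

6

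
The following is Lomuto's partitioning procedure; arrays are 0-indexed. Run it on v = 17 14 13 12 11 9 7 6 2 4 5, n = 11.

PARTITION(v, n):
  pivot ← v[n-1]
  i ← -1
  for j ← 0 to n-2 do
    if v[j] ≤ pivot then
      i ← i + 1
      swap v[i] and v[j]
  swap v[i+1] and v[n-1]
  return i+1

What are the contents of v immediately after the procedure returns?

pivot=5, i=-1
j=0: 17>5, skip
j=1: 14>5, skip
j=2: 13>5, skip
j=3: 12>5, skip
j=4: 11>5, skip
j=5: 9>5, skip
j=6: 7>5, skip
j=7: 6>5, skip
j=8: 2≤5, i=0, swap(0,8) ⇒ 2 14 13 12 11 9 7 6 17 4 5
j=9: 4≤5, i=1, swap(1,9) ⇒ 2 4 13 12 11 9 7 6 17 14 5
swap(2,10) ⇒ 2 4 5 12 11 9 7 6 17 14 13; return 2

2 4 5 12 11 9 7 6 17 14 13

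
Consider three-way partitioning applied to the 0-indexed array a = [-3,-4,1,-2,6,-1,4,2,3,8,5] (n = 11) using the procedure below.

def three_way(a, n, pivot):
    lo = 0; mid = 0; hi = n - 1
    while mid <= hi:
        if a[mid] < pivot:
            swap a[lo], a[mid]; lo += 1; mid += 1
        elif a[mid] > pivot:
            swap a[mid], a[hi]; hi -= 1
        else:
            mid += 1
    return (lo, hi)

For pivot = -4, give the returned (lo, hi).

lo=0 mid=0 hi=10
-3>-4: swap(0,10), hi=9 ⇒ [5,-4,1,-2,6,-1,4,2,3,8,-3]
5>-4: swap(0,9), hi=8 ⇒ [8,-4,1,-2,6,-1,4,2,3,5,-3]
8>-4: swap(0,8), hi=7 ⇒ [3,-4,1,-2,6,-1,4,2,8,5,-3]
3>-4: swap(0,7), hi=6 ⇒ [2,-4,1,-2,6,-1,4,3,8,5,-3]
2>-4: swap(0,6), hi=5 ⇒ [4,-4,1,-2,6,-1,2,3,8,5,-3]
4>-4: swap(0,5), hi=4 ⇒ [-1,-4,1,-2,6,4,2,3,8,5,-3]
-1>-4: swap(0,4), hi=3 ⇒ [6,-4,1,-2,-1,4,2,3,8,5,-3]
6>-4: swap(0,3), hi=2 ⇒ [-2,-4,1,6,-1,4,2,3,8,5,-3]
-2>-4: swap(0,2), hi=1 ⇒ [1,-4,-2,6,-1,4,2,3,8,5,-3]
1>-4: swap(0,1), hi=0 ⇒ [-4,1,-2,6,-1,4,2,3,8,5,-3]
-4=-4: mid=1
done. lo=0 hi=0; a=[-4,1,-2,6,-1,4,2,3,8,5,-3]

(0, 0)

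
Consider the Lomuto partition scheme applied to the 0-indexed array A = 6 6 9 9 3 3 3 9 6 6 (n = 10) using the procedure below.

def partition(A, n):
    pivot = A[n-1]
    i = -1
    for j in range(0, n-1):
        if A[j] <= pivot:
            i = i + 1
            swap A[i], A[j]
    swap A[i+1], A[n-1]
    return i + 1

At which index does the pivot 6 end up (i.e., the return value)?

6

pivot = A[9] = 6; i = -1
j=0: A[0]=6 ≤ 6 → i=0, swap A[0],A[0] (no change) → 6 6 9 9 3 3 3 9 6 6
j=1: A[1]=6 ≤ 6 → i=1, swap A[1],A[1] (no change) → 6 6 9 9 3 3 3 9 6 6
j=2: A[2]=9 > 6 → no swap
j=3: A[3]=9 > 6 → no swap
j=4: A[4]=3 ≤ 6 → i=2, swap A[2],A[4] → 6 6 3 9 9 3 3 9 6 6
j=5: A[5]=3 ≤ 6 → i=3, swap A[3],A[5] → 6 6 3 3 9 9 3 9 6 6
j=6: A[6]=3 ≤ 6 → i=4, swap A[4],A[6] → 6 6 3 3 3 9 9 9 6 6
j=7: A[7]=9 > 6 → no swap
j=8: A[8]=6 ≤ 6 → i=5, swap A[5],A[8] → 6 6 3 3 3 6 9 9 9 6
final swap A[6],A[9] → 6 6 3 3 3 6 6 9 9 9; return 6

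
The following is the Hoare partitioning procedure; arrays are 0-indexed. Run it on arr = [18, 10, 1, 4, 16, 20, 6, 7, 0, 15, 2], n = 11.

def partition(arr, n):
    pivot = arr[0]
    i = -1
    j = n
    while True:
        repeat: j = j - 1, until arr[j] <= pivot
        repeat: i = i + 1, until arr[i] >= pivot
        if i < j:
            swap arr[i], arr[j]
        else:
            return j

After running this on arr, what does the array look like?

pivot = arr[0] = 18; i = -1, j = 11
j→10 (arr[10]=2≤18), i→0 (arr[0]=18≥18); i<j, swap → [2, 10, 1, 4, 16, 20, 6, 7, 0, 15, 18]
j→9 (arr[9]=15≤18), i→5 (arr[5]=20≥18); i<j, swap → [2, 10, 1, 4, 16, 15, 6, 7, 0, 20, 18]
j→8, i→9; i≥j, return j=8. arr = [2, 10, 1, 4, 16, 15, 6, 7, 0, 20, 18]

[2, 10, 1, 4, 16, 15, 6, 7, 0, 20, 18]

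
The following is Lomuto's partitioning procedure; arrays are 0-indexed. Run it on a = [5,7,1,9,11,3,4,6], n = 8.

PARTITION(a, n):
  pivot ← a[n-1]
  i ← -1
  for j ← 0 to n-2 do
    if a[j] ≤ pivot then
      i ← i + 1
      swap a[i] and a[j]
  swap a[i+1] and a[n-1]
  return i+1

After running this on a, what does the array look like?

pivot = a[7] = 6; i = -1
j=0: a[0]=5 ≤ 6 → i=0, swap a[0],a[0] (no change) → [5,7,1,9,11,3,4,6]
j=1: a[1]=7 > 6 → no swap
j=2: a[2]=1 ≤ 6 → i=1, swap a[1],a[2] → [5,1,7,9,11,3,4,6]
j=3: a[3]=9 > 6 → no swap
j=4: a[4]=11 > 6 → no swap
j=5: a[5]=3 ≤ 6 → i=2, swap a[2],a[5] → [5,1,3,9,11,7,4,6]
j=6: a[6]=4 ≤ 6 → i=3, swap a[3],a[6] → [5,1,3,4,11,7,9,6]
final swap a[4],a[7] → [5,1,3,4,6,7,9,11]; return 4

[5,1,3,4,6,7,9,11]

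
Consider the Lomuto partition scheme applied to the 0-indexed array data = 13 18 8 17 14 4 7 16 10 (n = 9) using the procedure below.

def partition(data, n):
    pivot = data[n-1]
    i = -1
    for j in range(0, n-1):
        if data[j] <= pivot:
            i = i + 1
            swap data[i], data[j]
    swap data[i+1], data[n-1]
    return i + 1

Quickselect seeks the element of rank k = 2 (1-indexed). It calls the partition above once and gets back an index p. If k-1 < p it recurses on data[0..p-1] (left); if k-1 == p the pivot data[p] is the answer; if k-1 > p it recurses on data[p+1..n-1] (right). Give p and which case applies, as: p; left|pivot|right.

pivot=10, i=-1
j=0: 13>10, skip
j=1: 18>10, skip
j=2: 8≤10, i=0, swap(0,2) ⇒ 8 18 13 17 14 4 7 16 10
j=3: 17>10, skip
j=4: 14>10, skip
j=5: 4≤10, i=1, swap(1,5) ⇒ 8 4 13 17 14 18 7 16 10
j=6: 7≤10, i=2, swap(2,6) ⇒ 8 4 7 17 14 18 13 16 10
j=7: 16>10, skip
swap(3,8) ⇒ 8 4 7 10 14 18 13 16 17; return 3
p = 3; k-1 = 1 < 3 ⇒ left

3; left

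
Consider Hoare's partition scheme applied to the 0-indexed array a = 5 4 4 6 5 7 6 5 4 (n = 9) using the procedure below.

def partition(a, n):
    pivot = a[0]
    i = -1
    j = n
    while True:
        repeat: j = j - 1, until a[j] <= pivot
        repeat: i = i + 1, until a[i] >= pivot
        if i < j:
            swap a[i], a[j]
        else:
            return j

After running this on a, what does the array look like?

pivot=5
j stops at 8 (4), i stops at 0 (5); swap ⇒ 4 4 4 6 5 7 6 5 5
j stops at 7 (5), i stops at 3 (6); swap ⇒ 4 4 4 5 5 7 6 6 5
j stops at 4, i stops at 4; i≥j ⇒ return 4. a=4 4 4 5 5 7 6 6 5

4 4 4 5 5 7 6 6 5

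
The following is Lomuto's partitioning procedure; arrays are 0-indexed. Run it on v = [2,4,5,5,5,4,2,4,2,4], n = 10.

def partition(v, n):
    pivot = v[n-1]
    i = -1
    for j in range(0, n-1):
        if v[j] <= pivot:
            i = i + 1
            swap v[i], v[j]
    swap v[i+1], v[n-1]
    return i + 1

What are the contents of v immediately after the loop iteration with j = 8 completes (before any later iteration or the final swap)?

pivot = v[9] = 4; i = -1
j=0: v[0]=2 ≤ 4 → i=0, swap v[0],v[0] (no change) → [2,4,5,5,5,4,2,4,2,4]
j=1: v[1]=4 ≤ 4 → i=1, swap v[1],v[1] (no change) → [2,4,5,5,5,4,2,4,2,4]
j=2: v[2]=5 > 4 → no swap
j=3: v[3]=5 > 4 → no swap
j=4: v[4]=5 > 4 → no swap
j=5: v[5]=4 ≤ 4 → i=2, swap v[2],v[5] → [2,4,4,5,5,5,2,4,2,4]
j=6: v[6]=2 ≤ 4 → i=3, swap v[3],v[6] → [2,4,4,2,5,5,5,4,2,4]
j=7: v[7]=4 ≤ 4 → i=4, swap v[4],v[7] → [2,4,4,2,4,5,5,5,2,4]
j=8: v[8]=2 ≤ 4 → i=5, swap v[5],v[8] → [2,4,4,2,4,2,5,5,5,4]
(after j=8) v = [2,4,4,2,4,2,5,5,5,4]

[2,4,4,2,4,2,5,5,5,4]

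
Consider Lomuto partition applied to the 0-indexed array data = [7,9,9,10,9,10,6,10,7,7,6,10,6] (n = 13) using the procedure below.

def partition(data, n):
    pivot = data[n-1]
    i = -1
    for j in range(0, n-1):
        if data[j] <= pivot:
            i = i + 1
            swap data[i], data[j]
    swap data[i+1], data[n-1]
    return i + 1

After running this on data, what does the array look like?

pivot=6, i=-1
j=0: 7>6, skip
j=1: 9>6, skip
j=2: 9>6, skip
j=3: 10>6, skip
j=4: 9>6, skip
j=5: 10>6, skip
j=6: 6≤6, i=0, swap(0,6) ⇒ [6,9,9,10,9,10,7,10,7,7,6,10,6]
j=7: 10>6, skip
j=8: 7>6, skip
j=9: 7>6, skip
j=10: 6≤6, i=1, swap(1,10) ⇒ [6,6,9,10,9,10,7,10,7,7,9,10,6]
j=11: 10>6, skip
swap(2,12) ⇒ [6,6,6,10,9,10,7,10,7,7,9,10,9]; return 2

[6,6,6,10,9,10,7,10,7,7,9,10,9]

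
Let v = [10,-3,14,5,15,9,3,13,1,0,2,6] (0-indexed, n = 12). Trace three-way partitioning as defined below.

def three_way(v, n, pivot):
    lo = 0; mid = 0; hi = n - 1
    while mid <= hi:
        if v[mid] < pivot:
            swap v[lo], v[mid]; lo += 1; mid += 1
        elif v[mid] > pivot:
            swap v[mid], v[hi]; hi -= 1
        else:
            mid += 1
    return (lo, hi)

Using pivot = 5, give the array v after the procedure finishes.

lo=0 mid=0 hi=11
10>5: swap(0,11), hi=10 ⇒ [6,-3,14,5,15,9,3,13,1,0,2,10]
6>5: swap(0,10), hi=9 ⇒ [2,-3,14,5,15,9,3,13,1,0,6,10]
2<5: swap(0,0), lo=1 mid=1 ⇒ [2,-3,14,5,15,9,3,13,1,0,6,10]
-3<5: swap(1,1), lo=2 mid=2 ⇒ [2,-3,14,5,15,9,3,13,1,0,6,10]
14>5: swap(2,9), hi=8 ⇒ [2,-3,0,5,15,9,3,13,1,14,6,10]
0<5: swap(2,2), lo=3 mid=3 ⇒ [2,-3,0,5,15,9,3,13,1,14,6,10]
5=5: mid=4
15>5: swap(4,8), hi=7 ⇒ [2,-3,0,5,1,9,3,13,15,14,6,10]
1<5: swap(3,4), lo=4 mid=5 ⇒ [2,-3,0,1,5,9,3,13,15,14,6,10]
9>5: swap(5,7), hi=6 ⇒ [2,-3,0,1,5,13,3,9,15,14,6,10]
13>5: swap(5,6), hi=5 ⇒ [2,-3,0,1,5,3,13,9,15,14,6,10]
3<5: swap(4,5), lo=5 mid=6 ⇒ [2,-3,0,1,3,5,13,9,15,14,6,10]
done. lo=5 hi=5; v=[2,-3,0,1,3,5,13,9,15,14,6,10]

[2,-3,0,1,3,5,13,9,15,14,6,10]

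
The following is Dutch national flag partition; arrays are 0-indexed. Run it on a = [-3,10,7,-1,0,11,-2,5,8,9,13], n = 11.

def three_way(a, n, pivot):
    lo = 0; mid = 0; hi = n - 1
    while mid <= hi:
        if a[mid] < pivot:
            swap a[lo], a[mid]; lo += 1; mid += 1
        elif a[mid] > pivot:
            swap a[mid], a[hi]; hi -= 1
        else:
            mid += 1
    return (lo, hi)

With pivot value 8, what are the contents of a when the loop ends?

lo=0 mid=0 hi=10
-3<8: swap(0,0), lo=1 mid=1 ⇒ [-3,10,7,-1,0,11,-2,5,8,9,13]
10>8: swap(1,10), hi=9 ⇒ [-3,13,7,-1,0,11,-2,5,8,9,10]
13>8: swap(1,9), hi=8 ⇒ [-3,9,7,-1,0,11,-2,5,8,13,10]
9>8: swap(1,8), hi=7 ⇒ [-3,8,7,-1,0,11,-2,5,9,13,10]
8=8: mid=2
7<8: swap(1,2), lo=2 mid=3 ⇒ [-3,7,8,-1,0,11,-2,5,9,13,10]
-1<8: swap(2,3), lo=3 mid=4 ⇒ [-3,7,-1,8,0,11,-2,5,9,13,10]
0<8: swap(3,4), lo=4 mid=5 ⇒ [-3,7,-1,0,8,11,-2,5,9,13,10]
11>8: swap(5,7), hi=6 ⇒ [-3,7,-1,0,8,5,-2,11,9,13,10]
5<8: swap(4,5), lo=5 mid=6 ⇒ [-3,7,-1,0,5,8,-2,11,9,13,10]
-2<8: swap(5,6), lo=6 mid=7 ⇒ [-3,7,-1,0,5,-2,8,11,9,13,10]
done. lo=6 hi=6; a=[-3,7,-1,0,5,-2,8,11,9,13,10]

[-3,7,-1,0,5,-2,8,11,9,13,10]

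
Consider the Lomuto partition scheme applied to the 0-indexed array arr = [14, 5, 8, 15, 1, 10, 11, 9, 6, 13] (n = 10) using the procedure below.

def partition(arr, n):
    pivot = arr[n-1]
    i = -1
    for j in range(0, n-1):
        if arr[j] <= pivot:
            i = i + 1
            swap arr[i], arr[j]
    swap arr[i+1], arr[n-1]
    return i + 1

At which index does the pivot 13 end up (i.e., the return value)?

pivot=13, i=-1
j=0: 14>13, skip
j=1: 5≤13, i=0, swap(0,1) ⇒ [5, 14, 8, 15, 1, 10, 11, 9, 6, 13]
j=2: 8≤13, i=1, swap(1,2) ⇒ [5, 8, 14, 15, 1, 10, 11, 9, 6, 13]
j=3: 15>13, skip
j=4: 1≤13, i=2, swap(2,4) ⇒ [5, 8, 1, 15, 14, 10, 11, 9, 6, 13]
j=5: 10≤13, i=3, swap(3,5) ⇒ [5, 8, 1, 10, 14, 15, 11, 9, 6, 13]
j=6: 11≤13, i=4, swap(4,6) ⇒ [5, 8, 1, 10, 11, 15, 14, 9, 6, 13]
j=7: 9≤13, i=5, swap(5,7) ⇒ [5, 8, 1, 10, 11, 9, 14, 15, 6, 13]
j=8: 6≤13, i=6, swap(6,8) ⇒ [5, 8, 1, 10, 11, 9, 6, 15, 14, 13]
swap(7,9) ⇒ [5, 8, 1, 10, 11, 9, 6, 13, 14, 15]; return 7

7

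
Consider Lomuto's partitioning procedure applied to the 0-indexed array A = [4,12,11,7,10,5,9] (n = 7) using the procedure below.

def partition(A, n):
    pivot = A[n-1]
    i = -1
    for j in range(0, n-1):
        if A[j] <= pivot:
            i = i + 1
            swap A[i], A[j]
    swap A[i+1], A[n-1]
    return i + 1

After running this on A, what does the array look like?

pivot = A[6] = 9; i = -1
j=0: A[0]=4 ≤ 9 → i=0, swap A[0],A[0] (no change) → [4,12,11,7,10,5,9]
j=1: A[1]=12 > 9 → no swap
j=2: A[2]=11 > 9 → no swap
j=3: A[3]=7 ≤ 9 → i=1, swap A[1],A[3] → [4,7,11,12,10,5,9]
j=4: A[4]=10 > 9 → no swap
j=5: A[5]=5 ≤ 9 → i=2, swap A[2],A[5] → [4,7,5,12,10,11,9]
final swap A[3],A[6] → [4,7,5,9,10,11,12]; return 3

[4,7,5,9,10,11,12]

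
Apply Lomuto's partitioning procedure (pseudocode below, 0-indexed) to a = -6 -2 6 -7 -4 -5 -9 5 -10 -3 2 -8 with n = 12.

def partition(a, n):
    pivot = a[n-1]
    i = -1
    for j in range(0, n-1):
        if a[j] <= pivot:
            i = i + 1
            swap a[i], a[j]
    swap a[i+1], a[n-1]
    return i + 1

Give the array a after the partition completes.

pivot=-8, i=-1
j=0: -6>-8, skip
j=1: -2>-8, skip
j=2: 6>-8, skip
j=3: -7>-8, skip
j=4: -4>-8, skip
j=5: -5>-8, skip
j=6: -9≤-8, i=0, swap(0,6) ⇒ -9 -2 6 -7 -4 -5 -6 5 -10 -3 2 -8
j=7: 5>-8, skip
j=8: -10≤-8, i=1, swap(1,8) ⇒ -9 -10 6 -7 -4 -5 -6 5 -2 -3 2 -8
j=9: -3>-8, skip
j=10: 2>-8, skip
swap(2,11) ⇒ -9 -10 -8 -7 -4 -5 -6 5 -2 -3 2 6; return 2

-9 -10 -8 -7 -4 -5 -6 5 -2 -3 2 6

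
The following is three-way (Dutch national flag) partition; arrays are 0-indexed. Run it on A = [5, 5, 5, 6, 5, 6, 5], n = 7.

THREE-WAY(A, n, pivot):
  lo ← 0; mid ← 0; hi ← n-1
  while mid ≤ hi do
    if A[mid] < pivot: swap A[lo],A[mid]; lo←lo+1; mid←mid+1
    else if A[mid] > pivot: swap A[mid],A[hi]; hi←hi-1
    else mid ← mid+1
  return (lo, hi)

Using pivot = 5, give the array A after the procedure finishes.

lo=0 mid=0 hi=6
5=5: mid=1
5=5: mid=2
5=5: mid=3
6>5: swap(3,6), hi=5 ⇒ [5, 5, 5, 5, 5, 6, 6]
5=5: mid=4
5=5: mid=5
6>5: swap(5,5), hi=4 ⇒ [5, 5, 5, 5, 5, 6, 6]
done. lo=0 hi=4; A=[5, 5, 5, 5, 5, 6, 6]

[5, 5, 5, 5, 5, 6, 6]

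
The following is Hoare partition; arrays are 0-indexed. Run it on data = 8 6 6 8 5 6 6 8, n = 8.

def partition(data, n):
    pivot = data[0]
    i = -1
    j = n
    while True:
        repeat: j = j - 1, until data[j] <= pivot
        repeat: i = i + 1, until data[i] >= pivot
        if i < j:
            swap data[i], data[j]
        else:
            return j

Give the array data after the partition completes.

8 6 6 6 5 6 8 8

pivot=8
j stops at 7 (8), i stops at 0 (8); swap ⇒ 8 6 6 8 5 6 6 8
j stops at 6 (6), i stops at 3 (8); swap ⇒ 8 6 6 6 5 6 8 8
j stops at 5, i stops at 6; i≥j ⇒ return 5. data=8 6 6 6 5 6 8 8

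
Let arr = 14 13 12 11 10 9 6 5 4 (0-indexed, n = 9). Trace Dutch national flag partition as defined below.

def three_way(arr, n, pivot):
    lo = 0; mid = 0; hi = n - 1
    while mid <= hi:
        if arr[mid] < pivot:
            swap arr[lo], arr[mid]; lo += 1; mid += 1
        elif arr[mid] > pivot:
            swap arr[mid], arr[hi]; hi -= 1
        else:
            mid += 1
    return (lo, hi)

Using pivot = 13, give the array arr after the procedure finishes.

4 12 11 10 9 6 5 13 14

pivot = 13; lo=0, mid=0, hi=8
arr[mid]=14>13: swap arr[0],arr[8]; hi=7 → 4 13 12 11 10 9 6 5 14
arr[mid]=4<13: swap arr[0],arr[0]; lo=1,mid=1 → 4 13 12 11 10 9 6 5 14
arr[mid]=13=13: mid=2
arr[mid]=12<13: swap arr[1],arr[2]; lo=2,mid=3 → 4 12 13 11 10 9 6 5 14
arr[mid]=11<13: swap arr[2],arr[3]; lo=3,mid=4 → 4 12 11 13 10 9 6 5 14
arr[mid]=10<13: swap arr[3],arr[4]; lo=4,mid=5 → 4 12 11 10 13 9 6 5 14
arr[mid]=9<13: swap arr[4],arr[5]; lo=5,mid=6 → 4 12 11 10 9 13 6 5 14
arr[mid]=6<13: swap arr[5],arr[6]; lo=6,mid=7 → 4 12 11 10 9 6 13 5 14
arr[mid]=5<13: swap arr[6],arr[7]; lo=7,mid=8 → 4 12 11 10 9 6 5 13 14
end: lo=7, hi=7; arr = 4 12 11 10 9 6 5 13 14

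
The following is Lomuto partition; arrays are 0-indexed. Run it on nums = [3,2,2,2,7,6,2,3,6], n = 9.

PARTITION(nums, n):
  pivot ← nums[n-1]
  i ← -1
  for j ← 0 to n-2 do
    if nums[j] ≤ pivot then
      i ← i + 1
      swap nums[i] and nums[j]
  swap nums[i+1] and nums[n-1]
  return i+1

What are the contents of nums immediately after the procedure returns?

pivot=6, i=-1
j=0: 3≤6, i=0, swap(0,0) ⇒ [3,2,2,2,7,6,2,3,6]
j=1: 2≤6, i=1, swap(1,1) ⇒ [3,2,2,2,7,6,2,3,6]
j=2: 2≤6, i=2, swap(2,2) ⇒ [3,2,2,2,7,6,2,3,6]
j=3: 2≤6, i=3, swap(3,3) ⇒ [3,2,2,2,7,6,2,3,6]
j=4: 7>6, skip
j=5: 6≤6, i=4, swap(4,5) ⇒ [3,2,2,2,6,7,2,3,6]
j=6: 2≤6, i=5, swap(5,6) ⇒ [3,2,2,2,6,2,7,3,6]
j=7: 3≤6, i=6, swap(6,7) ⇒ [3,2,2,2,6,2,3,7,6]
swap(7,8) ⇒ [3,2,2,2,6,2,3,6,7]; return 7

[3,2,2,2,6,2,3,6,7]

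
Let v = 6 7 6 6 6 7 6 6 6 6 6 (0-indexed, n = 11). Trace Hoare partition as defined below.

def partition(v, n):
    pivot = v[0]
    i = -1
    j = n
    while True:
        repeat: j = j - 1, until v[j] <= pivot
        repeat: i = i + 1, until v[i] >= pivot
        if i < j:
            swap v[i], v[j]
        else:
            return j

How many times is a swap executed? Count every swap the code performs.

5

pivot=6
j stops at 10 (6), i stops at 0 (6); swap ⇒ 6 7 6 6 6 7 6 6 6 6 6
j stops at 9 (6), i stops at 1 (7); swap ⇒ 6 6 6 6 6 7 6 6 6 7 6
j stops at 8 (6), i stops at 2 (6); swap ⇒ 6 6 6 6 6 7 6 6 6 7 6
j stops at 7 (6), i stops at 3 (6); swap ⇒ 6 6 6 6 6 7 6 6 6 7 6
j stops at 6 (6), i stops at 4 (6); swap ⇒ 6 6 6 6 6 7 6 6 6 7 6
j stops at 4, i stops at 5; i≥j ⇒ return 4. v=6 6 6 6 6 7 6 6 6 7 6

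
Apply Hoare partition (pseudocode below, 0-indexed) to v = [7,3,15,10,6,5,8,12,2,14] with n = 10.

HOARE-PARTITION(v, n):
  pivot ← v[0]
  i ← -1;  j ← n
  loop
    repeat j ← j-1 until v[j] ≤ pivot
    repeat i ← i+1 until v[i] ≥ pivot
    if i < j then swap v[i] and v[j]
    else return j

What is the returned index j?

pivot = v[0] = 7; i = -1, j = 10
j→8 (v[8]=2≤7), i→0 (v[0]=7≥7); i<j, swap → [2,3,15,10,6,5,8,12,7,14]
j→5 (v[5]=5≤7), i→2 (v[2]=15≥7); i<j, swap → [2,3,5,10,6,15,8,12,7,14]
j→4 (v[4]=6≤7), i→3 (v[3]=10≥7); i<j, swap → [2,3,5,6,10,15,8,12,7,14]
j→3, i→4; i≥j, return j=3. v = [2,3,5,6,10,15,8,12,7,14]

3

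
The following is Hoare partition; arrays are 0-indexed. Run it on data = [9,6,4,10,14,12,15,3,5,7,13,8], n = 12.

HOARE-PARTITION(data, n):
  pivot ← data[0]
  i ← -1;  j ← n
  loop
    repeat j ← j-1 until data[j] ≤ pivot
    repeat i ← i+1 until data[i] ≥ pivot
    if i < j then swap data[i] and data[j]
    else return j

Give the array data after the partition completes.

pivot=9
j stops at 11 (8), i stops at 0 (9); swap ⇒ [8,6,4,10,14,12,15,3,5,7,13,9]
j stops at 9 (7), i stops at 3 (10); swap ⇒ [8,6,4,7,14,12,15,3,5,10,13,9]
j stops at 8 (5), i stops at 4 (14); swap ⇒ [8,6,4,7,5,12,15,3,14,10,13,9]
j stops at 7 (3), i stops at 5 (12); swap ⇒ [8,6,4,7,5,3,15,12,14,10,13,9]
j stops at 5, i stops at 6; i≥j ⇒ return 5. data=[8,6,4,7,5,3,15,12,14,10,13,9]

[8,6,4,7,5,3,15,12,14,10,13,9]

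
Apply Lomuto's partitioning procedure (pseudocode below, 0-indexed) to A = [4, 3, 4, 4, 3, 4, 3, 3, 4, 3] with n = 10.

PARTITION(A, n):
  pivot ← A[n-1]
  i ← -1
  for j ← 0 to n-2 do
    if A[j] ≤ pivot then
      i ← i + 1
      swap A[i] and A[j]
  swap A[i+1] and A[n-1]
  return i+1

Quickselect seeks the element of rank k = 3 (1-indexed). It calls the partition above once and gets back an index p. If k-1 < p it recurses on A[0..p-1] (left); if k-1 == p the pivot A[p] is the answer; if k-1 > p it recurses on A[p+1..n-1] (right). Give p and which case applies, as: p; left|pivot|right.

pivot = A[9] = 3; i = -1
j=0: A[0]=4 > 3 → no swap
j=1: A[1]=3 ≤ 3 → i=0, swap A[0],A[1] → [3, 4, 4, 4, 3, 4, 3, 3, 4, 3]
j=2: A[2]=4 > 3 → no swap
j=3: A[3]=4 > 3 → no swap
j=4: A[4]=3 ≤ 3 → i=1, swap A[1],A[4] → [3, 3, 4, 4, 4, 4, 3, 3, 4, 3]
j=5: A[5]=4 > 3 → no swap
j=6: A[6]=3 ≤ 3 → i=2, swap A[2],A[6] → [3, 3, 3, 4, 4, 4, 4, 3, 4, 3]
j=7: A[7]=3 ≤ 3 → i=3, swap A[3],A[7] → [3, 3, 3, 3, 4, 4, 4, 4, 4, 3]
j=8: A[8]=4 > 3 → no swap
final swap A[4],A[9] → [3, 3, 3, 3, 3, 4, 4, 4, 4, 4]; return 4
p = 4; k-1 = 2 < 4 ⇒ left

4; left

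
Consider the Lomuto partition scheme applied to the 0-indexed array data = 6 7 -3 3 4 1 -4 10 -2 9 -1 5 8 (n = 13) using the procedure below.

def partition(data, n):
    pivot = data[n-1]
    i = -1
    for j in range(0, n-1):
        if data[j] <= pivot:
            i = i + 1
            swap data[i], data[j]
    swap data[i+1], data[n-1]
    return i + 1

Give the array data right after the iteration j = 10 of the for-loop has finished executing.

6 7 -3 3 4 1 -4 -2 -1 9 10 5 8

pivot = data[12] = 8; i = -1
j=0: data[0]=6 ≤ 8 → i=0, swap data[0],data[0] (no change) → 6 7 -3 3 4 1 -4 10 -2 9 -1 5 8
j=1: data[1]=7 ≤ 8 → i=1, swap data[1],data[1] (no change) → 6 7 -3 3 4 1 -4 10 -2 9 -1 5 8
j=2: data[2]=-3 ≤ 8 → i=2, swap data[2],data[2] (no change) → 6 7 -3 3 4 1 -4 10 -2 9 -1 5 8
j=3: data[3]=3 ≤ 8 → i=3, swap data[3],data[3] (no change) → 6 7 -3 3 4 1 -4 10 -2 9 -1 5 8
j=4: data[4]=4 ≤ 8 → i=4, swap data[4],data[4] (no change) → 6 7 -3 3 4 1 -4 10 -2 9 -1 5 8
j=5: data[5]=1 ≤ 8 → i=5, swap data[5],data[5] (no change) → 6 7 -3 3 4 1 -4 10 -2 9 -1 5 8
j=6: data[6]=-4 ≤ 8 → i=6, swap data[6],data[6] (no change) → 6 7 -3 3 4 1 -4 10 -2 9 -1 5 8
j=7: data[7]=10 > 8 → no swap
j=8: data[8]=-2 ≤ 8 → i=7, swap data[7],data[8] → 6 7 -3 3 4 1 -4 -2 10 9 -1 5 8
j=9: data[9]=9 > 8 → no swap
j=10: data[10]=-1 ≤ 8 → i=8, swap data[8],data[10] → 6 7 -3 3 4 1 -4 -2 -1 9 10 5 8
(after j=10) data = 6 7 -3 3 4 1 -4 -2 -1 9 10 5 8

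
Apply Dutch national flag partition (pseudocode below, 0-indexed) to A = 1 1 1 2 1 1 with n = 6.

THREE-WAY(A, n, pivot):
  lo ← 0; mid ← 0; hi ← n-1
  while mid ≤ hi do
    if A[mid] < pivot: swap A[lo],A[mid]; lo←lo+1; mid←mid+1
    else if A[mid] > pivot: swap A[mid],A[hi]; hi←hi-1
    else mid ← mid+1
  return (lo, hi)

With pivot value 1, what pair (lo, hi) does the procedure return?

(0, 4)

pivot = 1; lo=0, mid=0, hi=5
A[mid]=1=1: mid=1
A[mid]=1=1: mid=2
A[mid]=1=1: mid=3
A[mid]=2>1: swap A[3],A[5]; hi=4 → 1 1 1 1 1 2
A[mid]=1=1: mid=4
A[mid]=1=1: mid=5
end: lo=0, hi=4; A = 1 1 1 1 1 2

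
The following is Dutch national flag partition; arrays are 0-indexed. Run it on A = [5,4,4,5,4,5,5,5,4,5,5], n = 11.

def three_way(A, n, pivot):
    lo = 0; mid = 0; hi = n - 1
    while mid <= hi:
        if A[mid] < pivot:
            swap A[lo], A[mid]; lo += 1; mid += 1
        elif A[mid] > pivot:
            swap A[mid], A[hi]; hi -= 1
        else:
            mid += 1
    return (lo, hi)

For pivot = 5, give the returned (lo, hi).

(4, 10)

lo=0 mid=0 hi=10
5=5: mid=1
4<5: swap(0,1), lo=1 mid=2 ⇒ [4,5,4,5,4,5,5,5,4,5,5]
4<5: swap(1,2), lo=2 mid=3 ⇒ [4,4,5,5,4,5,5,5,4,5,5]
5=5: mid=4
4<5: swap(2,4), lo=3 mid=5 ⇒ [4,4,4,5,5,5,5,5,4,5,5]
5=5: mid=6
5=5: mid=7
5=5: mid=8
4<5: swap(3,8), lo=4 mid=9 ⇒ [4,4,4,4,5,5,5,5,5,5,5]
5=5: mid=10
5=5: mid=11
done. lo=4 hi=10; A=[4,4,4,4,5,5,5,5,5,5,5]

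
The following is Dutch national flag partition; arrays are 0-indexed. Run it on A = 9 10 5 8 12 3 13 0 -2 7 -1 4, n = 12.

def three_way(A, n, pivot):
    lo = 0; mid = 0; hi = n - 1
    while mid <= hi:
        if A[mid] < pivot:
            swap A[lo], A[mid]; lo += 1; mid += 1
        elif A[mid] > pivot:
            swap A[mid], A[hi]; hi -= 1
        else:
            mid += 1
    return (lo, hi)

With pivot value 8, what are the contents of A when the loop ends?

pivot = 8; lo=0, mid=0, hi=11
A[mid]=9>8: swap A[0],A[11]; hi=10 → 4 10 5 8 12 3 13 0 -2 7 -1 9
A[mid]=4<8: swap A[0],A[0]; lo=1,mid=1 → 4 10 5 8 12 3 13 0 -2 7 -1 9
A[mid]=10>8: swap A[1],A[10]; hi=9 → 4 -1 5 8 12 3 13 0 -2 7 10 9
A[mid]=-1<8: swap A[1],A[1]; lo=2,mid=2 → 4 -1 5 8 12 3 13 0 -2 7 10 9
A[mid]=5<8: swap A[2],A[2]; lo=3,mid=3 → 4 -1 5 8 12 3 13 0 -2 7 10 9
A[mid]=8=8: mid=4
A[mid]=12>8: swap A[4],A[9]; hi=8 → 4 -1 5 8 7 3 13 0 -2 12 10 9
A[mid]=7<8: swap A[3],A[4]; lo=4,mid=5 → 4 -1 5 7 8 3 13 0 -2 12 10 9
A[mid]=3<8: swap A[4],A[5]; lo=5,mid=6 → 4 -1 5 7 3 8 13 0 -2 12 10 9
A[mid]=13>8: swap A[6],A[8]; hi=7 → 4 -1 5 7 3 8 -2 0 13 12 10 9
A[mid]=-2<8: swap A[5],A[6]; lo=6,mid=7 → 4 -1 5 7 3 -2 8 0 13 12 10 9
A[mid]=0<8: swap A[6],A[7]; lo=7,mid=8 → 4 -1 5 7 3 -2 0 8 13 12 10 9
end: lo=7, hi=7; A = 4 -1 5 7 3 -2 0 8 13 12 10 9

4 -1 5 7 3 -2 0 8 13 12 10 9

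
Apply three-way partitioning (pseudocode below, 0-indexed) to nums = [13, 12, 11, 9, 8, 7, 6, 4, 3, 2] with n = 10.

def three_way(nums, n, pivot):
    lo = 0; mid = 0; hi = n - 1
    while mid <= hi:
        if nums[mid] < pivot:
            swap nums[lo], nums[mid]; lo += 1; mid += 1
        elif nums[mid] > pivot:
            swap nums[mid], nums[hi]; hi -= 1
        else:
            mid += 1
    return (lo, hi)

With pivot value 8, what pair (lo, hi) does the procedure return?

pivot = 8; lo=0, mid=0, hi=9
nums[mid]=13>8: swap nums[0],nums[9]; hi=8 → [2, 12, 11, 9, 8, 7, 6, 4, 3, 13]
nums[mid]=2<8: swap nums[0],nums[0]; lo=1,mid=1 → [2, 12, 11, 9, 8, 7, 6, 4, 3, 13]
nums[mid]=12>8: swap nums[1],nums[8]; hi=7 → [2, 3, 11, 9, 8, 7, 6, 4, 12, 13]
nums[mid]=3<8: swap nums[1],nums[1]; lo=2,mid=2 → [2, 3, 11, 9, 8, 7, 6, 4, 12, 13]
nums[mid]=11>8: swap nums[2],nums[7]; hi=6 → [2, 3, 4, 9, 8, 7, 6, 11, 12, 13]
nums[mid]=4<8: swap nums[2],nums[2]; lo=3,mid=3 → [2, 3, 4, 9, 8, 7, 6, 11, 12, 13]
nums[mid]=9>8: swap nums[3],nums[6]; hi=5 → [2, 3, 4, 6, 8, 7, 9, 11, 12, 13]
nums[mid]=6<8: swap nums[3],nums[3]; lo=4,mid=4 → [2, 3, 4, 6, 8, 7, 9, 11, 12, 13]
nums[mid]=8=8: mid=5
nums[mid]=7<8: swap nums[4],nums[5]; lo=5,mid=6 → [2, 3, 4, 6, 7, 8, 9, 11, 12, 13]
end: lo=5, hi=5; nums = [2, 3, 4, 6, 7, 8, 9, 11, 12, 13]

(5, 5)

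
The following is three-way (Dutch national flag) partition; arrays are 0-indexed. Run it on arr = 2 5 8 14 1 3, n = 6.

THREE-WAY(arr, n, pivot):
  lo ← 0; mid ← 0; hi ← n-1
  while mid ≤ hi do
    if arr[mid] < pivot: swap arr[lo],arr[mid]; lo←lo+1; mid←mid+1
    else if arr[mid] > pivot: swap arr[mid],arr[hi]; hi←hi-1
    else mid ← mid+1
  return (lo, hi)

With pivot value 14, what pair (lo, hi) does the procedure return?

(5, 5)

pivot = 14; lo=0, mid=0, hi=5
arr[mid]=2<14: swap arr[0],arr[0]; lo=1,mid=1 → 2 5 8 14 1 3
arr[mid]=5<14: swap arr[1],arr[1]; lo=2,mid=2 → 2 5 8 14 1 3
arr[mid]=8<14: swap arr[2],arr[2]; lo=3,mid=3 → 2 5 8 14 1 3
arr[mid]=14=14: mid=4
arr[mid]=1<14: swap arr[3],arr[4]; lo=4,mid=5 → 2 5 8 1 14 3
arr[mid]=3<14: swap arr[4],arr[5]; lo=5,mid=6 → 2 5 8 1 3 14
end: lo=5, hi=5; arr = 2 5 8 1 3 14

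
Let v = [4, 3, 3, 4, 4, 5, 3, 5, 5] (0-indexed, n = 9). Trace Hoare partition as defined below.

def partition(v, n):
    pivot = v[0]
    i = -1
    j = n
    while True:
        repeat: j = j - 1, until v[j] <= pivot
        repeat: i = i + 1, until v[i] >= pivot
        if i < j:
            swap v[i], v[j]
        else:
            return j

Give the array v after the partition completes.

pivot = v[0] = 4; i = -1, j = 9
j→6 (v[6]=3≤4), i→0 (v[0]=4≥4); i<j, swap → [3, 3, 3, 4, 4, 5, 4, 5, 5]
j→4 (v[4]=4≤4), i→3 (v[3]=4≥4); i<j, swap → [3, 3, 3, 4, 4, 5, 4, 5, 5]
j→3, i→4; i≥j, return j=3. v = [3, 3, 3, 4, 4, 5, 4, 5, 5]

[3, 3, 3, 4, 4, 5, 4, 5, 5]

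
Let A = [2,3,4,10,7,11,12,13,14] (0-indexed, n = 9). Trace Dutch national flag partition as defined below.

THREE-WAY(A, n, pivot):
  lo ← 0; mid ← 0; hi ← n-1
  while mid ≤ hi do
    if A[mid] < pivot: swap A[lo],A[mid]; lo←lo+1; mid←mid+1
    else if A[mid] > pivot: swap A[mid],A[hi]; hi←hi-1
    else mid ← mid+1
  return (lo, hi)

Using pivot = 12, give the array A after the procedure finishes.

[2,3,4,10,7,11,12,14,13]

pivot = 12; lo=0, mid=0, hi=8
A[mid]=2<12: swap A[0],A[0]; lo=1,mid=1 → [2,3,4,10,7,11,12,13,14]
A[mid]=3<12: swap A[1],A[1]; lo=2,mid=2 → [2,3,4,10,7,11,12,13,14]
A[mid]=4<12: swap A[2],A[2]; lo=3,mid=3 → [2,3,4,10,7,11,12,13,14]
A[mid]=10<12: swap A[3],A[3]; lo=4,mid=4 → [2,3,4,10,7,11,12,13,14]
A[mid]=7<12: swap A[4],A[4]; lo=5,mid=5 → [2,3,4,10,7,11,12,13,14]
A[mid]=11<12: swap A[5],A[5]; lo=6,mid=6 → [2,3,4,10,7,11,12,13,14]
A[mid]=12=12: mid=7
A[mid]=13>12: swap A[7],A[8]; hi=7 → [2,3,4,10,7,11,12,14,13]
A[mid]=14>12: swap A[7],A[7]; hi=6 → [2,3,4,10,7,11,12,14,13]
end: lo=6, hi=6; A = [2,3,4,10,7,11,12,14,13]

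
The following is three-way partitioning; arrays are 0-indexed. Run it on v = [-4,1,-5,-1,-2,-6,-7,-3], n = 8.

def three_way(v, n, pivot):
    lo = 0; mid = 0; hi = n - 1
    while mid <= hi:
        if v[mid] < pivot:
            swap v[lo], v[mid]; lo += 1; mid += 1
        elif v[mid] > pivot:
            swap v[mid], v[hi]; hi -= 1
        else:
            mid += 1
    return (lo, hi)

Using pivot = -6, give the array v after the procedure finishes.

lo=0 mid=0 hi=7
-4>-6: swap(0,7), hi=6 ⇒ [-3,1,-5,-1,-2,-6,-7,-4]
-3>-6: swap(0,6), hi=5 ⇒ [-7,1,-5,-1,-2,-6,-3,-4]
-7<-6: swap(0,0), lo=1 mid=1 ⇒ [-7,1,-5,-1,-2,-6,-3,-4]
1>-6: swap(1,5), hi=4 ⇒ [-7,-6,-5,-1,-2,1,-3,-4]
-6=-6: mid=2
-5>-6: swap(2,4), hi=3 ⇒ [-7,-6,-2,-1,-5,1,-3,-4]
-2>-6: swap(2,3), hi=2 ⇒ [-7,-6,-1,-2,-5,1,-3,-4]
-1>-6: swap(2,2), hi=1 ⇒ [-7,-6,-1,-2,-5,1,-3,-4]
done. lo=1 hi=1; v=[-7,-6,-1,-2,-5,1,-3,-4]

[-7,-6,-1,-2,-5,1,-3,-4]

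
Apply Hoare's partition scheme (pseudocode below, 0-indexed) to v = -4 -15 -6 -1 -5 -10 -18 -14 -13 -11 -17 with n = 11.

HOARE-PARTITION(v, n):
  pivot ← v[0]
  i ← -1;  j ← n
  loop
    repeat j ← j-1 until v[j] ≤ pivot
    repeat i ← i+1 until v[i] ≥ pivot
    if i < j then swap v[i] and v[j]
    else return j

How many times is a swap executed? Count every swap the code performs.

2

pivot = v[0] = -4; i = -1, j = 11
j→10 (v[10]=-17≤-4), i→0 (v[0]=-4≥-4); i<j, swap → -17 -15 -6 -1 -5 -10 -18 -14 -13 -11 -4
j→9 (v[9]=-11≤-4), i→3 (v[3]=-1≥-4); i<j, swap → -17 -15 -6 -11 -5 -10 -18 -14 -13 -1 -4
j→8, i→9; i≥j, return j=8. v = -17 -15 -6 -11 -5 -10 -18 -14 -13 -1 -4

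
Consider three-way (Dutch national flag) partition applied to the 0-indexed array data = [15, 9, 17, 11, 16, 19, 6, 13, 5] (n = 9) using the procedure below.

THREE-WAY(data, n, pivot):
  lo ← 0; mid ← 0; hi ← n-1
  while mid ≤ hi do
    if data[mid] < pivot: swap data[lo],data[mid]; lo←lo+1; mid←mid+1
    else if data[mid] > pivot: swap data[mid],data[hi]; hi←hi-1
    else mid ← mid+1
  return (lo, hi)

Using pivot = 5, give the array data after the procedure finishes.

[5, 17, 11, 16, 19, 6, 13, 9, 15]

pivot = 5; lo=0, mid=0, hi=8
data[mid]=15>5: swap data[0],data[8]; hi=7 → [5, 9, 17, 11, 16, 19, 6, 13, 15]
data[mid]=5=5: mid=1
data[mid]=9>5: swap data[1],data[7]; hi=6 → [5, 13, 17, 11, 16, 19, 6, 9, 15]
data[mid]=13>5: swap data[1],data[6]; hi=5 → [5, 6, 17, 11, 16, 19, 13, 9, 15]
data[mid]=6>5: swap data[1],data[5]; hi=4 → [5, 19, 17, 11, 16, 6, 13, 9, 15]
data[mid]=19>5: swap data[1],data[4]; hi=3 → [5, 16, 17, 11, 19, 6, 13, 9, 15]
data[mid]=16>5: swap data[1],data[3]; hi=2 → [5, 11, 17, 16, 19, 6, 13, 9, 15]
data[mid]=11>5: swap data[1],data[2]; hi=1 → [5, 17, 11, 16, 19, 6, 13, 9, 15]
data[mid]=17>5: swap data[1],data[1]; hi=0 → [5, 17, 11, 16, 19, 6, 13, 9, 15]
end: lo=0, hi=0; data = [5, 17, 11, 16, 19, 6, 13, 9, 15]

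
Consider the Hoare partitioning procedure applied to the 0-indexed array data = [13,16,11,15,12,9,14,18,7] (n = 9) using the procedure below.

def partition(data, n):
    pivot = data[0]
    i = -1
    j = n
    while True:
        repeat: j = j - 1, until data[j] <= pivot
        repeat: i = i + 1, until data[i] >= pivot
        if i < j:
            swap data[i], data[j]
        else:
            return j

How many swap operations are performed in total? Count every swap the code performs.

pivot = data[0] = 13; i = -1, j = 9
j→8 (data[8]=7≤13), i→0 (data[0]=13≥13); i<j, swap → [7,16,11,15,12,9,14,18,13]
j→5 (data[5]=9≤13), i→1 (data[1]=16≥13); i<j, swap → [7,9,11,15,12,16,14,18,13]
j→4 (data[4]=12≤13), i→3 (data[3]=15≥13); i<j, swap → [7,9,11,12,15,16,14,18,13]
j→3, i→4; i≥j, return j=3. data = [7,9,11,12,15,16,14,18,13]

3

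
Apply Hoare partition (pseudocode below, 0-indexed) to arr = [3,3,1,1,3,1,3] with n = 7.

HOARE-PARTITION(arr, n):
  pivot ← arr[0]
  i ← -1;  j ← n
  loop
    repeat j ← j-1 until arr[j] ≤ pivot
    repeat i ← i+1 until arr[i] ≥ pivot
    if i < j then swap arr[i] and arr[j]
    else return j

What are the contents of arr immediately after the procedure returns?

pivot=3
j stops at 6 (3), i stops at 0 (3); swap ⇒ [3,3,1,1,3,1,3]
j stops at 5 (1), i stops at 1 (3); swap ⇒ [3,1,1,1,3,3,3]
j stops at 4, i stops at 4; i≥j ⇒ return 4. arr=[3,1,1,1,3,3,3]

[3,1,1,1,3,3,3]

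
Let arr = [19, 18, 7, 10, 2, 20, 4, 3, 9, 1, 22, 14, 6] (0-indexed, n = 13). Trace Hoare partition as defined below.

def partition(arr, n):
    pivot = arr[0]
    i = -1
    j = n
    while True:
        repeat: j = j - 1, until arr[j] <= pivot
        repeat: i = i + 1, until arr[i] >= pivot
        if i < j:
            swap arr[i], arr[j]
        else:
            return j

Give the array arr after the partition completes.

[6, 18, 7, 10, 2, 14, 4, 3, 9, 1, 22, 20, 19]

pivot=19
j stops at 12 (6), i stops at 0 (19); swap ⇒ [6, 18, 7, 10, 2, 20, 4, 3, 9, 1, 22, 14, 19]
j stops at 11 (14), i stops at 5 (20); swap ⇒ [6, 18, 7, 10, 2, 14, 4, 3, 9, 1, 22, 20, 19]
j stops at 9, i stops at 10; i≥j ⇒ return 9. arr=[6, 18, 7, 10, 2, 14, 4, 3, 9, 1, 22, 20, 19]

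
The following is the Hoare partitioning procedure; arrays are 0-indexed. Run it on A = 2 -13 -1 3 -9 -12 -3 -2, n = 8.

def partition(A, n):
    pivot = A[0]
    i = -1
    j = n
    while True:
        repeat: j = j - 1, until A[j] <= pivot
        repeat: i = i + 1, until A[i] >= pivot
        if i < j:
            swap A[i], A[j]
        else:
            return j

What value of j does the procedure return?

5

pivot = A[0] = 2; i = -1, j = 8
j→7 (A[7]=-2≤2), i→0 (A[0]=2≥2); i<j, swap → -2 -13 -1 3 -9 -12 -3 2
j→6 (A[6]=-3≤2), i→3 (A[3]=3≥2); i<j, swap → -2 -13 -1 -3 -9 -12 3 2
j→5, i→6; i≥j, return j=5. A = -2 -13 -1 -3 -9 -12 3 2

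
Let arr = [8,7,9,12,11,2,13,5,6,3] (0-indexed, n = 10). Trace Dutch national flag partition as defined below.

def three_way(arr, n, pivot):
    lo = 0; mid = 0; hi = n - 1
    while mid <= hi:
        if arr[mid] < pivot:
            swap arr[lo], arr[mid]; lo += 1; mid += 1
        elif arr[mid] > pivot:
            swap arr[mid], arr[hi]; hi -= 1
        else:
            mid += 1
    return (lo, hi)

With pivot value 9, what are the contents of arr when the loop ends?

[8,7,3,6,2,5,9,13,11,12]

pivot = 9; lo=0, mid=0, hi=9
arr[mid]=8<9: swap arr[0],arr[0]; lo=1,mid=1 → [8,7,9,12,11,2,13,5,6,3]
arr[mid]=7<9: swap arr[1],arr[1]; lo=2,mid=2 → [8,7,9,12,11,2,13,5,6,3]
arr[mid]=9=9: mid=3
arr[mid]=12>9: swap arr[3],arr[9]; hi=8 → [8,7,9,3,11,2,13,5,6,12]
arr[mid]=3<9: swap arr[2],arr[3]; lo=3,mid=4 → [8,7,3,9,11,2,13,5,6,12]
arr[mid]=11>9: swap arr[4],arr[8]; hi=7 → [8,7,3,9,6,2,13,5,11,12]
arr[mid]=6<9: swap arr[3],arr[4]; lo=4,mid=5 → [8,7,3,6,9,2,13,5,11,12]
arr[mid]=2<9: swap arr[4],arr[5]; lo=5,mid=6 → [8,7,3,6,2,9,13,5,11,12]
arr[mid]=13>9: swap arr[6],arr[7]; hi=6 → [8,7,3,6,2,9,5,13,11,12]
arr[mid]=5<9: swap arr[5],arr[6]; lo=6,mid=7 → [8,7,3,6,2,5,9,13,11,12]
end: lo=6, hi=6; arr = [8,7,3,6,2,5,9,13,11,12]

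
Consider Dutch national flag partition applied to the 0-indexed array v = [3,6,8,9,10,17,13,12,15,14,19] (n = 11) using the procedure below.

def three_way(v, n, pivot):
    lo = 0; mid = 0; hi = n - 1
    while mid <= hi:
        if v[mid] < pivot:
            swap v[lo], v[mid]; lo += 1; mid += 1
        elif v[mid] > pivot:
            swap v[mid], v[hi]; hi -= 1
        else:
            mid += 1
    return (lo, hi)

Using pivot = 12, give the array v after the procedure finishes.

[3,6,8,9,10,12,13,15,14,19,17]

lo=0 mid=0 hi=10
3<12: swap(0,0), lo=1 mid=1 ⇒ [3,6,8,9,10,17,13,12,15,14,19]
6<12: swap(1,1), lo=2 mid=2 ⇒ [3,6,8,9,10,17,13,12,15,14,19]
8<12: swap(2,2), lo=3 mid=3 ⇒ [3,6,8,9,10,17,13,12,15,14,19]
9<12: swap(3,3), lo=4 mid=4 ⇒ [3,6,8,9,10,17,13,12,15,14,19]
10<12: swap(4,4), lo=5 mid=5 ⇒ [3,6,8,9,10,17,13,12,15,14,19]
17>12: swap(5,10), hi=9 ⇒ [3,6,8,9,10,19,13,12,15,14,17]
19>12: swap(5,9), hi=8 ⇒ [3,6,8,9,10,14,13,12,15,19,17]
14>12: swap(5,8), hi=7 ⇒ [3,6,8,9,10,15,13,12,14,19,17]
15>12: swap(5,7), hi=6 ⇒ [3,6,8,9,10,12,13,15,14,19,17]
12=12: mid=6
13>12: swap(6,6), hi=5 ⇒ [3,6,8,9,10,12,13,15,14,19,17]
done. lo=5 hi=5; v=[3,6,8,9,10,12,13,15,14,19,17]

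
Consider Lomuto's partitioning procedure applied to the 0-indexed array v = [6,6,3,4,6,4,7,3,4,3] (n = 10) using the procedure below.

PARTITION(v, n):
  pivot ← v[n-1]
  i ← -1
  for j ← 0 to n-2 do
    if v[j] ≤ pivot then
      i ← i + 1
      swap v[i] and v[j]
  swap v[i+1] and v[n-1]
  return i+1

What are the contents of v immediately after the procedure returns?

[3,3,3,4,6,4,7,6,4,6]

pivot=3, i=-1
j=0: 6>3, skip
j=1: 6>3, skip
j=2: 3≤3, i=0, swap(0,2) ⇒ [3,6,6,4,6,4,7,3,4,3]
j=3: 4>3, skip
j=4: 6>3, skip
j=5: 4>3, skip
j=6: 7>3, skip
j=7: 3≤3, i=1, swap(1,7) ⇒ [3,3,6,4,6,4,7,6,4,3]
j=8: 4>3, skip
swap(2,9) ⇒ [3,3,3,4,6,4,7,6,4,6]; return 2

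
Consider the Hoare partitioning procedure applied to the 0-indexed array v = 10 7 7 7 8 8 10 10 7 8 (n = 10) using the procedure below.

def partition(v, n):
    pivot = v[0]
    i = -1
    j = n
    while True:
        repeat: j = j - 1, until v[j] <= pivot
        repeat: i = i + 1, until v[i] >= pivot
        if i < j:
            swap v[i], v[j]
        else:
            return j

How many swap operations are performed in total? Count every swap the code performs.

2

pivot=10
j stops at 9 (8), i stops at 0 (10); swap ⇒ 8 7 7 7 8 8 10 10 7 10
j stops at 8 (7), i stops at 6 (10); swap ⇒ 8 7 7 7 8 8 7 10 10 10
j stops at 7, i stops at 7; i≥j ⇒ return 7. v=8 7 7 7 8 8 7 10 10 10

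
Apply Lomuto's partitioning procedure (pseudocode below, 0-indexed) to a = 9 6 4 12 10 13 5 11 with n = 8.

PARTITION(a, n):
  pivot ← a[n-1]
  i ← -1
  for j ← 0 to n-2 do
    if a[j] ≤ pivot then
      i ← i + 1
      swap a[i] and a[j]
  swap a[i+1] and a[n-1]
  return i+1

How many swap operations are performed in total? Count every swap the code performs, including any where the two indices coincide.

pivot = a[7] = 11; i = -1
j=0: a[0]=9 ≤ 11 → i=0, swap a[0],a[0] (no change) → 9 6 4 12 10 13 5 11
j=1: a[1]=6 ≤ 11 → i=1, swap a[1],a[1] (no change) → 9 6 4 12 10 13 5 11
j=2: a[2]=4 ≤ 11 → i=2, swap a[2],a[2] (no change) → 9 6 4 12 10 13 5 11
j=3: a[3]=12 > 11 → no swap
j=4: a[4]=10 ≤ 11 → i=3, swap a[3],a[4] → 9 6 4 10 12 13 5 11
j=5: a[5]=13 > 11 → no swap
j=6: a[6]=5 ≤ 11 → i=4, swap a[4],a[6] → 9 6 4 10 5 13 12 11
final swap a[5],a[7] → 9 6 4 10 5 11 12 13; return 5

6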